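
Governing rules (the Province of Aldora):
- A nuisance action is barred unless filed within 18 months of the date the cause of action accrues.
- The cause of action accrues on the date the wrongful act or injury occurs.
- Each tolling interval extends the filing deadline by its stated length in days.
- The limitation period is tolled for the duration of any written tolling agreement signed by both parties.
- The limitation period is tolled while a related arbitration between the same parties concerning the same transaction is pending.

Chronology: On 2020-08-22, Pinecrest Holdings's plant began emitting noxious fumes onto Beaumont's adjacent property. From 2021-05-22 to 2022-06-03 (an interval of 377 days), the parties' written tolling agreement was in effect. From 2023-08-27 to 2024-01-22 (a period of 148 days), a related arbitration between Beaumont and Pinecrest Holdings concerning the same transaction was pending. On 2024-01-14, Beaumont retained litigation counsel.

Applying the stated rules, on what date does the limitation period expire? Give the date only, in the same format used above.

The limitation period began to run on 2020-08-22.
Adding the 18 months base period to 2020-08-22 gives a deadline of 2022-02-22, before any tolling.
The written tolling agreement from 2021-05-22 to 2022-06-03 tolled the period for 377 days, extending the deadline to 2023-03-06.
By the time the pending related arbitration began on 2023-08-27, the limitation period had already expired on 2023-03-06; that interval cannot revive it.
The other events in the timeline have no effect on the limitation period under the stated rules.

2023-03-06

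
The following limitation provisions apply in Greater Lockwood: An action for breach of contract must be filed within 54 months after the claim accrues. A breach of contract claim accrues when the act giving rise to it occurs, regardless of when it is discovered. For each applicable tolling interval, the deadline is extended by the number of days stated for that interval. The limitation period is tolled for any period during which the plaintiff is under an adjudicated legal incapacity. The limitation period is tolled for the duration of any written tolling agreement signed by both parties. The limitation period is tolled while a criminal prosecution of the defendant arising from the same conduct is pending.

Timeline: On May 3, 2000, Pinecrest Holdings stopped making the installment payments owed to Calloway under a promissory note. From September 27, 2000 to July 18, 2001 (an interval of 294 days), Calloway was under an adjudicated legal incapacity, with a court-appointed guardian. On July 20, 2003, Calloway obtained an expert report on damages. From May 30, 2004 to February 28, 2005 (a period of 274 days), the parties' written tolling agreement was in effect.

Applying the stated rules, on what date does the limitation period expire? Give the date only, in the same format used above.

May 25, 2006

The claim accrued on May 3, 2000, the date of the act.
54 months from May 3, 2000 is November 3, 2004.
The plaintiff's legal incapacity from September 27, 2000 to July 18, 2001 tolled the period for 294 days, extending the deadline to August 24, 2005.
The written tolling agreement from May 30, 2004 to February 28, 2005 tolled the period for 274 days, extending the deadline to May 25, 2006.
None of the other events listed affects the running of the period under the stated rules.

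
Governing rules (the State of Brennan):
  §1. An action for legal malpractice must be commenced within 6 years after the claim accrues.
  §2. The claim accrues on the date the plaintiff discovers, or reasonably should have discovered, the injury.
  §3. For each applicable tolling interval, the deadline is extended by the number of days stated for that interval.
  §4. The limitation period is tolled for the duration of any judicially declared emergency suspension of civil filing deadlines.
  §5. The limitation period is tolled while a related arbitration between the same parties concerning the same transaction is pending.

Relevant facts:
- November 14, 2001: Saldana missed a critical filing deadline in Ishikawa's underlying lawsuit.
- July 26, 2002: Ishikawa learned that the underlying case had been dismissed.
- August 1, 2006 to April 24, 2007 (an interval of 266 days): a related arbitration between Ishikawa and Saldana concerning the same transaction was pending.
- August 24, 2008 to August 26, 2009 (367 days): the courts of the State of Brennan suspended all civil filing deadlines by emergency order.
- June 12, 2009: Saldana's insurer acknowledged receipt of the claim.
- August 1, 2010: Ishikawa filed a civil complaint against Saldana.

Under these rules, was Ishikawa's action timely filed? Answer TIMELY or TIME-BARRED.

TIME-BARRED

Under the discovery rule, the claim accrued on July 26, 2002, when Ishikawa discovered the injury — not on the November 14, 2001 date of the underlying act.
Adding the 6 years base period to July 26, 2002 gives a deadline of July 26, 2008, before any tolling.
Because the pending related arbitration ran from August 1, 2006 to April 24, 2007, the deadline is extended by 266 days to April 18, 2009.
The period was tolled for 367 days by the emergency suspension of filing deadlines (August 24, 2008 to August 26, 2009), pushing the deadline to April 20, 2010.
Nothing else in the chronology tolls or restarts the period.
Filing on August 1, 2010 missed the April 20, 2010 deadline — the action is time-barred.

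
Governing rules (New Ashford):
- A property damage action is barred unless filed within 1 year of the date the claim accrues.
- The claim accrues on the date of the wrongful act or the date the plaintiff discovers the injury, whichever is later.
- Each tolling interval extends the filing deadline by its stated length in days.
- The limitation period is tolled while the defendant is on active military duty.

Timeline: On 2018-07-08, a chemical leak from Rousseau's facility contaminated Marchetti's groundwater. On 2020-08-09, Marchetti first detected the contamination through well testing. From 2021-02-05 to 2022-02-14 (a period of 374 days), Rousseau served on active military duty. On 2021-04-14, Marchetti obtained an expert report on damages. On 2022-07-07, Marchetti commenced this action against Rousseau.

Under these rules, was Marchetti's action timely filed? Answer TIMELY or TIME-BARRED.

The claim accrued on 2020-08-09 — the later of the 2018-07-08 act and the 2020-08-09 discovery.
The untolled deadline — 1 year after 2020-08-09 — is 2021-08-09.
The period was tolled for 374 days by the defendant's active military service (2021-02-05 to 2022-02-14), pushing the deadline to 2022-08-18.
The other events in the timeline have no effect on the limitation period under the stated rules.
The 2022-07-07 filing precedes the 2022-08-18 deadline; the claim is timely.

TIMELY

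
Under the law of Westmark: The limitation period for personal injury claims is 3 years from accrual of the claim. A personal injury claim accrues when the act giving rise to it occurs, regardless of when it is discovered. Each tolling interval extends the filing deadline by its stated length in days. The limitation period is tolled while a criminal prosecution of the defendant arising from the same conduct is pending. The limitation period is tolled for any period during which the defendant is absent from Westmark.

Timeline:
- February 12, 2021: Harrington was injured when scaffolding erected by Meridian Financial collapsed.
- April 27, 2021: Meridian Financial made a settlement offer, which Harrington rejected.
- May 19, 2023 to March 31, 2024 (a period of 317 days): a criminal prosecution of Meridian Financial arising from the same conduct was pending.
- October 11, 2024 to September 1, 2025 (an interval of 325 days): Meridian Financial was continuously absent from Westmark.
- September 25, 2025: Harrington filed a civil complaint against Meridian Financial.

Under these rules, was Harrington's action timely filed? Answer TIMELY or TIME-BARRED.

TIMELY

The claim accrued on February 12, 2021, the date of the act.
3 years from February 12, 2021 is February 12, 2024.
The period was tolled for 317 days by the pending criminal prosecution (May 19, 2023 to March 31, 2024), pushing the deadline to December 25, 2024.
The defendant's absence from the jurisdiction from October 11, 2024 to September 1, 2025 tolled the period for 325 days, extending the deadline to November 15, 2025.
Nothing else in the chronology tolls or restarts the period.
Filing on September 25, 2025 beat the November 15, 2025 deadline — the action is timely.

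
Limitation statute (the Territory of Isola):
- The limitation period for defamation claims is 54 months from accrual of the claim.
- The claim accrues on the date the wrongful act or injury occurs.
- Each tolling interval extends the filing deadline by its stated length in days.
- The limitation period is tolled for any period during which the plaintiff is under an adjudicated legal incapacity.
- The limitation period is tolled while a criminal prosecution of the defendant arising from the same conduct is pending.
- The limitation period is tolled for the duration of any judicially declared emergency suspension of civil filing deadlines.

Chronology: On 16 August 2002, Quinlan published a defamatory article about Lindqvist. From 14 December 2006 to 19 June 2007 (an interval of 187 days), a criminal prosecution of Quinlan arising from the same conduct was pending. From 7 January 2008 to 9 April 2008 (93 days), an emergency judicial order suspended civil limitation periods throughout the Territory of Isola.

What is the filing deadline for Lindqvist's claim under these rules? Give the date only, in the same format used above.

The claim accrued on 16 August 2002, the date of the act.
The untolled deadline — 54 months after 16 August 2002 — is 16 February 2007.
Because the pending criminal prosecution ran from 14 December 2006 to 19 June 2007, the deadline is extended by 187 days to 22 August 2007.
By the time the emergency suspension of filing deadlines began on 7 January 2008, the limitation period had already expired on 22 August 2007; that interval cannot revive it.

22 August 2007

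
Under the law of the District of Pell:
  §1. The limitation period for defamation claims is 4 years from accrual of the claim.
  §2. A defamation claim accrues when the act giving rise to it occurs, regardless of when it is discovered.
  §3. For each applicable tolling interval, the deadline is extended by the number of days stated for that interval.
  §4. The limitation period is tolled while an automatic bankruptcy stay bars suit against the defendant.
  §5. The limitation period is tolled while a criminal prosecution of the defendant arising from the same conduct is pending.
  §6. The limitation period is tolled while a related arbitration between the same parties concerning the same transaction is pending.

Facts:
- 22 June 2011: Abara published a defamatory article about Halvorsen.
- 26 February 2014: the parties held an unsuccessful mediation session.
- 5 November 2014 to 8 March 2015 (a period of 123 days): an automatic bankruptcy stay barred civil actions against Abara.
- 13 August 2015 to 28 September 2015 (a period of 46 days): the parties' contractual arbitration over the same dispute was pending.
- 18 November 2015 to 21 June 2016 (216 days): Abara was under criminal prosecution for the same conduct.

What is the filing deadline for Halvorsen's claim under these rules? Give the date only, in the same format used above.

The claim accrued on 22 June 2011, the date of the act.
The untolled deadline — 4 years after 22 June 2011 — is 22 June 2015.
Because the automatic bankruptcy stay ran from 5 November 2014 to 8 March 2015, the deadline is extended by 123 days to 23 October 2015.
Because the pending related arbitration ran from 13 August 2015 to 28 September 2015, the deadline is extended by 46 days to 8 December 2015.
The period was tolled for 216 days by the pending criminal prosecution (18 November 2015 to 21 June 2016), pushing the deadline to 11 July 2016.
Nothing else in the chronology tolls or restarts the period.

11 July 2016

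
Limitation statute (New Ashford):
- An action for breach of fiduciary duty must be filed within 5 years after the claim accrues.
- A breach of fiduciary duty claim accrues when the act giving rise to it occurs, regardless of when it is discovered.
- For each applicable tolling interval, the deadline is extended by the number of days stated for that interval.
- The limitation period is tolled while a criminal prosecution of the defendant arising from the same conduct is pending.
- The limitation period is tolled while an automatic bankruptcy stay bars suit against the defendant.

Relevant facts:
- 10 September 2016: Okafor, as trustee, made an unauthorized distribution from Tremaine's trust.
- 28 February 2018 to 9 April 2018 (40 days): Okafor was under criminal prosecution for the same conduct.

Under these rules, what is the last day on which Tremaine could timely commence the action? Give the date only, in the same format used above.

20 October 2021

The limitation period began to run on 10 September 2016.
5 years from 10 September 2016 is 10 September 2021.
Because the pending criminal prosecution ran from 28 February 2018 to 9 April 2018, the deadline is extended by 40 days to 20 October 2021.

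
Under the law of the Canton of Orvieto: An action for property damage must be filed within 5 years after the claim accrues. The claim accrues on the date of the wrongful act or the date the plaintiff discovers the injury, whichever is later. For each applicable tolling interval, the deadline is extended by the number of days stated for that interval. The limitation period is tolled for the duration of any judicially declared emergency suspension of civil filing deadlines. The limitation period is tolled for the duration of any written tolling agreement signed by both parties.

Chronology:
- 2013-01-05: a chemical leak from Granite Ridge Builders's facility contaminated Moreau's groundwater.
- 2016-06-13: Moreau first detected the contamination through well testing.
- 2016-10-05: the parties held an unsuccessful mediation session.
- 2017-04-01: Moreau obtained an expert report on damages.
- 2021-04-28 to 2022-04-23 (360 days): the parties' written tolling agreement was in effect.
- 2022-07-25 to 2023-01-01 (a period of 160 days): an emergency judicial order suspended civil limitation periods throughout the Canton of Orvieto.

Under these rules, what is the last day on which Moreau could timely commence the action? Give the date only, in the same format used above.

Because discovery on 2016-06-13 post-dates the 2013-01-05 act, accrual under the later-of rule falls on 2016-06-13.
Adding the 5 years base period to 2016-06-13 gives a deadline of 2021-06-13, before any tolling.
The written tolling agreement from 2021-04-28 to 2022-04-23 tolled the period for 360 days, extending the deadline to 2022-06-08.
By the time the emergency suspension of filing deadlines began on 2022-07-25, the limitation period had already expired on 2022-06-08; that interval cannot revive it.
None of the other events listed affects the running of the period under the stated rules.

2022-06-08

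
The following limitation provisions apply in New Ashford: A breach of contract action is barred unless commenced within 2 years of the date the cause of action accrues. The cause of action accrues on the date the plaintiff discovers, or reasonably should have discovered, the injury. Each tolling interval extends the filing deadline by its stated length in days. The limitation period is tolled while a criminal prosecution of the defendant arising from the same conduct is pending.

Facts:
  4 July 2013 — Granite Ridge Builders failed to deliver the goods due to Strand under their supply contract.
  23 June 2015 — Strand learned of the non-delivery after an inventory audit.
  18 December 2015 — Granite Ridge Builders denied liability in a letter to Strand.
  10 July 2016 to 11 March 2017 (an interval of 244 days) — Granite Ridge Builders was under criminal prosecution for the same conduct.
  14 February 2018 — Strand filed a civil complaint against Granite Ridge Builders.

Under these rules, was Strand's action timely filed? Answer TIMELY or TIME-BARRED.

Under the discovery rule, the claim accrued on 23 June 2015, when Strand discovered the injury — not on the 4 July 2013 date of the underlying act.
The untolled deadline — 2 years after 23 June 2015 — is 23 June 2017.
The pending criminal prosecution from 10 July 2016 to 11 March 2017 tolled the period for 244 days, extending the deadline to 22 February 2018.
The other events in the timeline have no effect on the limitation period under the stated rules.
Filing on 14 February 2018 beat the 22 February 2018 deadline — the action is timely.

TIMELY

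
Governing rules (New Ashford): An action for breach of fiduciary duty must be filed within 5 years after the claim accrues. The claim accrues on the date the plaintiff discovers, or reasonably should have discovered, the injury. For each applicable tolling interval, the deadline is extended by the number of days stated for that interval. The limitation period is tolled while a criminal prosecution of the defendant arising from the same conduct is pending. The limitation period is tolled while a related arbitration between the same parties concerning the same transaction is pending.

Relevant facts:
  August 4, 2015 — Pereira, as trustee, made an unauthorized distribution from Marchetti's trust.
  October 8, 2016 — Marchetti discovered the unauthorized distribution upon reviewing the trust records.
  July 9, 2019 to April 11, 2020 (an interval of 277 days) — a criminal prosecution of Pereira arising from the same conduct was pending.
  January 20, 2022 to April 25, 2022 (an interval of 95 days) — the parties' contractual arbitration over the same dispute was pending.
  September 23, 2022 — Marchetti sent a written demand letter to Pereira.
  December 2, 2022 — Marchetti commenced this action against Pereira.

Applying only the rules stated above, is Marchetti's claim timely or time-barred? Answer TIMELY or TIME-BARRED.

Accrual is tied to discovery, so the period began on October 8, 2016 rather than on August 4, 2015 when the act occurred.
Adding the 5 years base period to October 8, 2016 gives a deadline of October 8, 2021, before any tolling.
Because the pending criminal prosecution ran from July 9, 2019 to April 11, 2020, the deadline is extended by 277 days to July 12, 2022.
The period was tolled for 95 days by the pending related arbitration (January 20, 2022 to April 25, 2022), pushing the deadline to October 15, 2022.
None of the other events listed affects the running of the period under the stated rules.
Filing on December 2, 2022 missed the October 15, 2022 deadline — the action is time-barred.

TIME-BARRED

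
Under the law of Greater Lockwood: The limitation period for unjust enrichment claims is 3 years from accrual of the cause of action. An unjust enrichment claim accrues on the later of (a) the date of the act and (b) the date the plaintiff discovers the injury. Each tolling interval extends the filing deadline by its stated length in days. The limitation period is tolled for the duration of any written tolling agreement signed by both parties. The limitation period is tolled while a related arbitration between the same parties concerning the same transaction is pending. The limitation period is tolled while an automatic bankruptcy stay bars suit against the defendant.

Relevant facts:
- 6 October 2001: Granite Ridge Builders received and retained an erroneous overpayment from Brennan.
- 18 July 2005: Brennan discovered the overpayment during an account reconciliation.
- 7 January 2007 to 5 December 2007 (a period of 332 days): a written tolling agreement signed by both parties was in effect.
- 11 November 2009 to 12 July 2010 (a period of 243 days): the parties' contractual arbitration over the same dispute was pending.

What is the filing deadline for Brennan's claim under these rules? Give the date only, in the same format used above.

15 June 2009

The claim accrued on 18 July 2005 — the later of the 6 October 2001 act and the 18 July 2005 discovery.
3 years from 18 July 2005 is 18 July 2008.
The written tolling agreement from 7 January 2007 to 5 December 2007 tolled the period for 332 days, extending the deadline to 15 June 2009.
The pending related arbitration from 11 November 2009 to 12 July 2010 began after the period had already run on 15 June 2009, so it has no tolling effect.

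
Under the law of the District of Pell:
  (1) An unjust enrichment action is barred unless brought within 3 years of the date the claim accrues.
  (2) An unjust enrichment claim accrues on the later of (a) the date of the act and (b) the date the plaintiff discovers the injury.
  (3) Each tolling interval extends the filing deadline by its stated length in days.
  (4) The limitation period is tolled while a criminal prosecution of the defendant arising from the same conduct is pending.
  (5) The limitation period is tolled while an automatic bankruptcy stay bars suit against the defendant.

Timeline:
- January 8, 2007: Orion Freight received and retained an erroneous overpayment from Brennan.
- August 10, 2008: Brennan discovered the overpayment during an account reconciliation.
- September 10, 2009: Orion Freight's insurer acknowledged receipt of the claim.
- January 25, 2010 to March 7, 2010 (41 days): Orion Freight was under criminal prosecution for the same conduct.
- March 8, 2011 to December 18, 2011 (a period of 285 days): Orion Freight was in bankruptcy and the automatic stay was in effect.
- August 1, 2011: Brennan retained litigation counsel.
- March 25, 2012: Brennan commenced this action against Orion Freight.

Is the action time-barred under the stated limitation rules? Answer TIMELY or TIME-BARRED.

Taking the later of the act (January 8, 2007) and discovery (August 10, 2008), the claim accrued on August 10, 2008.
3 years from August 10, 2008 is August 10, 2011.
The pending criminal prosecution from January 25, 2010 to March 7, 2010 tolled the period for 41 days, extending the deadline to September 20, 2011.
The period was tolled for 285 days by the automatic bankruptcy stay (March 8, 2011 to December 18, 2011), pushing the deadline to July 1, 2012.
The other events in the timeline have no effect on the limitation period under the stated rules.
Filing on March 25, 2012 beat the July 1, 2012 deadline — the action is timely.

TIMELY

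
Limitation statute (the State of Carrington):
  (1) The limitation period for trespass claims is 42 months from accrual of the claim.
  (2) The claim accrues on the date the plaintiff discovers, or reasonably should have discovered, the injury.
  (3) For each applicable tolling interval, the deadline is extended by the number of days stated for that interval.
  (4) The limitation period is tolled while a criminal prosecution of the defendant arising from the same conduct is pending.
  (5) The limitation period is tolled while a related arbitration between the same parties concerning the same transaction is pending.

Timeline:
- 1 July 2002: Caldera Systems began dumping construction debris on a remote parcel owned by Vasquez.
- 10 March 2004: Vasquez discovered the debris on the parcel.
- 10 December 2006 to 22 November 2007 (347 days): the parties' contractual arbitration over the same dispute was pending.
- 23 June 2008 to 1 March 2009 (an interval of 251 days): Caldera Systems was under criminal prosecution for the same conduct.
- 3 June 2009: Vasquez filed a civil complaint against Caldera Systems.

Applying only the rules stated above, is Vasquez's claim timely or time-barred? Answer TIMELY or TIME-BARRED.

TIME-BARRED

Accrual is tied to discovery, so the period began on 10 March 2004 rather than on 1 July 2002 when the act occurred.
The untolled deadline — 42 months after 10 March 2004 — is 10 September 2007.
The pending related arbitration from 10 December 2006 to 22 November 2007 tolled the period for 347 days, extending the deadline to 22 August 2008.
The pending criminal prosecution from 23 June 2008 to 1 March 2009 tolled the period for 251 days, extending the deadline to 30 April 2009.
The 3 June 2009 filing falls after the 30 April 2009 deadline; the claim is time-barred.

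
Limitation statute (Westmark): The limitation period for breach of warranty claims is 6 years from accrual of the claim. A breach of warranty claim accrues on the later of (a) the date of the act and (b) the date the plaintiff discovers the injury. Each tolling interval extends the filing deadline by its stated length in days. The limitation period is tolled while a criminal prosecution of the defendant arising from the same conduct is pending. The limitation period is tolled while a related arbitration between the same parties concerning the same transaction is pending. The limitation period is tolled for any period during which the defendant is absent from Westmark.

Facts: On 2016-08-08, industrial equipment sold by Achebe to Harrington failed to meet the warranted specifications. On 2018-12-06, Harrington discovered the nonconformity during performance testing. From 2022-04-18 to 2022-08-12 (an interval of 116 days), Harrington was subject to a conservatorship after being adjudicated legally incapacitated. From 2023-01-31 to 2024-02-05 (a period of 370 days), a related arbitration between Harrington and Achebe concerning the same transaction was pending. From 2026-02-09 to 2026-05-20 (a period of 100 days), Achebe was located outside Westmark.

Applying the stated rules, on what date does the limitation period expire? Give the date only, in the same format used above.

2025-12-11

The claim accrued on 2018-12-06 — the later of the 2016-08-08 act and the 2018-12-06 discovery.
Adding the 6 years base period to 2018-12-06 gives a deadline of 2024-12-06, before any tolling.
Because the pending related arbitration ran from 2023-01-31 to 2024-02-05, the deadline is extended by 370 days to 2025-12-11.
The defendant's absence from the jurisdiction from 2026-02-09 to 2026-05-20 began after the period had already run on 2025-12-11, so it has no tolling effect.
No stated provision tolls the period for the plaintiff's incapacity, so the interval from 2022-04-18 to 2022-08-12 has no effect on the deadline.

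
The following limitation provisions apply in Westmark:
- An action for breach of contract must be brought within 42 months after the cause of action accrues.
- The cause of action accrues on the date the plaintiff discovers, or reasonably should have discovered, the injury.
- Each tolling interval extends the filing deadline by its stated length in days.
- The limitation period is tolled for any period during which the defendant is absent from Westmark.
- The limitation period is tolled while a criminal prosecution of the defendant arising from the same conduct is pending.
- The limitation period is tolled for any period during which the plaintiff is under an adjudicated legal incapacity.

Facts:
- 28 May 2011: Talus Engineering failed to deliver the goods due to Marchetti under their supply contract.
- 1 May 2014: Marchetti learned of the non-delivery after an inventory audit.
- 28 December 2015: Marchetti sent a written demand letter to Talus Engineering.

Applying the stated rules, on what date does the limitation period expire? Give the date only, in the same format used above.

1 November 2017

Accrual is tied to discovery, so the period began on 1 May 2014 rather than on 28 May 2011 when the act occurred.
The untolled deadline — 42 months after 1 May 2014 — is 1 November 2017.
The other events in the timeline have no effect on the limitation period under the stated rules.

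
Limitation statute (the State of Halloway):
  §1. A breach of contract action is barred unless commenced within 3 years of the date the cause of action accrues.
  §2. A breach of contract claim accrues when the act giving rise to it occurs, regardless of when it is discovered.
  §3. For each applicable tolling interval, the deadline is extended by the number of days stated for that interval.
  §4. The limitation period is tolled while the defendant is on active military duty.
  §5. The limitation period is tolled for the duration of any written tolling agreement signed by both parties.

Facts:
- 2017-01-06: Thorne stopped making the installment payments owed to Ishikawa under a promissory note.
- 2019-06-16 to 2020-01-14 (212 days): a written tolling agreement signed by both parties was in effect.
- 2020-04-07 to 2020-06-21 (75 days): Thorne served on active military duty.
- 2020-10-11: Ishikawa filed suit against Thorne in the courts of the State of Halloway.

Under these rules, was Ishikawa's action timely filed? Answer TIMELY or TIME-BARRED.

TIMELY

The limitation period began to run on 2017-01-06.
Adding the 3 years base period to 2017-01-06 gives a deadline of 2020-01-06, before any tolling.
The written tolling agreement from 2019-06-16 to 2020-01-14 tolled the period for 212 days, extending the deadline to 2020-08-05.
The defendant's active military service from 2020-04-07 to 2020-06-21 tolled the period for 75 days, extending the deadline to 2020-10-19.
Ishikawa filed on 2020-10-11, before the 2020-10-19 deadline, so the action is timely.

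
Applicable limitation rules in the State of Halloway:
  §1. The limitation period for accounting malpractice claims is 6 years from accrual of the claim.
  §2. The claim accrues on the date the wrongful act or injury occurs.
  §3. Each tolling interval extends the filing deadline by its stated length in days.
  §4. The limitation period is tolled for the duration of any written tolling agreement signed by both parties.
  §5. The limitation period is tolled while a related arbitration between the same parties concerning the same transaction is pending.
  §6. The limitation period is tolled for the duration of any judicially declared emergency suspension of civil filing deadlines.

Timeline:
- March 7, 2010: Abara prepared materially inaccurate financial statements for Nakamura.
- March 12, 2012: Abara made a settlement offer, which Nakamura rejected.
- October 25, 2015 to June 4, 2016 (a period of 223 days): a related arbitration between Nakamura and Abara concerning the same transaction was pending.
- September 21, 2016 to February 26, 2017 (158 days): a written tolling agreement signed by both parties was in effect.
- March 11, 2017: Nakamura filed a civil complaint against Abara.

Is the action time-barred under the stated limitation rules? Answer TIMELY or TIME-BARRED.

TIMELY

The claim accrued on March 7, 2010, the date of the act.
Adding the 6 years base period to March 7, 2010 gives a deadline of March 7, 2016, before any tolling.
The pending related arbitration from October 25, 2015 to June 4, 2016 tolled the period for 223 days, extending the deadline to October 16, 2016.
The written tolling agreement from September 21, 2016 to February 26, 2017 tolled the period for 158 days, extending the deadline to March 23, 2017.
None of the other events listed affects the running of the period under the stated rules.
Nakamura filed on March 11, 2017, before the March 23, 2017 deadline, so the action is timely.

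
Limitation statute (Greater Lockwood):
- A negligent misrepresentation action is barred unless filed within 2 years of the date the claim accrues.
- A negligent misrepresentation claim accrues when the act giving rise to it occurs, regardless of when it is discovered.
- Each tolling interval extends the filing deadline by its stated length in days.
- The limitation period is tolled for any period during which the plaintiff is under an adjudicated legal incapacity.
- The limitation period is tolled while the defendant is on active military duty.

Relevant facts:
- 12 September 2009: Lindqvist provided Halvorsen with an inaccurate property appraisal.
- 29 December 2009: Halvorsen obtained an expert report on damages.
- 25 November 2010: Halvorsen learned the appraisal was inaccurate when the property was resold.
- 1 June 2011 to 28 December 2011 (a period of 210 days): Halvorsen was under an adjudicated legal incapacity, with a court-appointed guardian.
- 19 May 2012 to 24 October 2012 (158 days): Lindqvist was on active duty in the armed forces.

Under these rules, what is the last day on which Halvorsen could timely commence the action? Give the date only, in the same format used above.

The claim accrued on 12 September 2009, when the wrongful act occurred; under the stated occurrence rule the 25 November 2010 discovery does not delay accrual.
The untolled deadline — 2 years after 12 September 2009 — is 12 September 2011.
The plaintiff's legal incapacity from 1 June 2011 to 28 December 2011 tolled the period for 210 days, extending the deadline to 9 April 2012.
By the time the defendant's active military service began on 19 May 2012, the limitation period had already expired on 9 April 2012; that interval cannot revive it.
The other events in the timeline have no effect on the limitation period under the stated rules.

9 April 2012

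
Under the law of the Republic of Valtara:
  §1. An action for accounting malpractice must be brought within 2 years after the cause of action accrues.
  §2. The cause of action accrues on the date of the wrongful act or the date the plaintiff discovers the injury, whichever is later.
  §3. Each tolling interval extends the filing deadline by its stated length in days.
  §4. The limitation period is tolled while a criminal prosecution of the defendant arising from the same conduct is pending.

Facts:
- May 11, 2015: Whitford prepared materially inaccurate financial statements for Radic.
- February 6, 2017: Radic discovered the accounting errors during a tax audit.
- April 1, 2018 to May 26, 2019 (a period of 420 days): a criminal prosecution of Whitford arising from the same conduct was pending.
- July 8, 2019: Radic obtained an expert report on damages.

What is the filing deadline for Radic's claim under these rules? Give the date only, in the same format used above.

Because discovery on February 6, 2017 post-dates the May 11, 2015 act, accrual under the later-of rule falls on February 6, 2017.
2 years from February 6, 2017 is February 6, 2019.
The pending criminal prosecution from April 1, 2018 to May 26, 2019 tolled the period for 420 days, extending the deadline to April 1, 2020.
Nothing else in the chronology tolls or restarts the period.

April 1, 2020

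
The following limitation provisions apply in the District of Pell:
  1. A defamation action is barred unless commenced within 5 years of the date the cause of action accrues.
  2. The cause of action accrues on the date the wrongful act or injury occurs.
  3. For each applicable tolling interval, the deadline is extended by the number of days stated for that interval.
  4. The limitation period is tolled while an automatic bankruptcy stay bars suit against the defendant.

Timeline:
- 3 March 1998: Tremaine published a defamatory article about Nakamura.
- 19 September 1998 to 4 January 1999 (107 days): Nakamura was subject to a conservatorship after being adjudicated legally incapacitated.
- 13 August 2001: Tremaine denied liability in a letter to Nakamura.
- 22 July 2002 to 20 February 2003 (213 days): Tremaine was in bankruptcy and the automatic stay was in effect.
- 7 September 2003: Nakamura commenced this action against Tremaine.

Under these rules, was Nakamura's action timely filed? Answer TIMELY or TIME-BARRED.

The claim accrued on 3 March 1998, when the wrongful act occurred.
5 years from 3 March 1998 is 3 March 2003.
Because the automatic bankruptcy stay ran from 22 July 2002 to 20 February 2003, the deadline is extended by 213 days to 2 October 2003.
Although the plaintiff's incapacity ran from 19 September 1998 to 4 January 1999, the stated rules do not make that a tolling event, so it is disregarded.
The other events in the timeline have no effect on the limitation period under the stated rules.
Filing on 7 September 2003 beat the 2 October 2003 deadline — the action is timely.

TIMELY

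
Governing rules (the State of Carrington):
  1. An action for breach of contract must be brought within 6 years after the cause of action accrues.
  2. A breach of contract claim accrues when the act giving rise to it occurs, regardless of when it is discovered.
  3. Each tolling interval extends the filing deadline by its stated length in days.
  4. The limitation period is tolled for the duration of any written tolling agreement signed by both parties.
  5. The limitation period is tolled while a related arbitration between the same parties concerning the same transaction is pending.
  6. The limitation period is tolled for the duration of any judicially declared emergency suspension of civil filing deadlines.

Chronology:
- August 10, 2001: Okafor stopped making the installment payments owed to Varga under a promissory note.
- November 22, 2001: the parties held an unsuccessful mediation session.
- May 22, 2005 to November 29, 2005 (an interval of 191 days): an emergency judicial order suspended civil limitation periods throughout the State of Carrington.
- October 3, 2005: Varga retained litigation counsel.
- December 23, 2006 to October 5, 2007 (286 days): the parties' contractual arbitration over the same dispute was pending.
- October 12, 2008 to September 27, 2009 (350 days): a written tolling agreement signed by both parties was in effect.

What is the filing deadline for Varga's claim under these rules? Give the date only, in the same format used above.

The claim accrued on August 10, 2001, when the wrongful act occurred.
Adding the 6 years base period to August 10, 2001 gives a deadline of August 10, 2007, before any tolling.
The period was tolled for 191 days by the emergency suspension of filing deadlines (May 22, 2005 to November 29, 2005), pushing the deadline to February 17, 2008.
The period was tolled for 286 days by the pending related arbitration (December 23, 2006 to October 5, 2007), pushing the deadline to November 29, 2008.
The period was tolled for 350 days by the written tolling agreement (October 12, 2008 to September 27, 2009), pushing the deadline to November 14, 2009.
None of the other events listed affects the running of the period under the stated rules.

November 14, 2009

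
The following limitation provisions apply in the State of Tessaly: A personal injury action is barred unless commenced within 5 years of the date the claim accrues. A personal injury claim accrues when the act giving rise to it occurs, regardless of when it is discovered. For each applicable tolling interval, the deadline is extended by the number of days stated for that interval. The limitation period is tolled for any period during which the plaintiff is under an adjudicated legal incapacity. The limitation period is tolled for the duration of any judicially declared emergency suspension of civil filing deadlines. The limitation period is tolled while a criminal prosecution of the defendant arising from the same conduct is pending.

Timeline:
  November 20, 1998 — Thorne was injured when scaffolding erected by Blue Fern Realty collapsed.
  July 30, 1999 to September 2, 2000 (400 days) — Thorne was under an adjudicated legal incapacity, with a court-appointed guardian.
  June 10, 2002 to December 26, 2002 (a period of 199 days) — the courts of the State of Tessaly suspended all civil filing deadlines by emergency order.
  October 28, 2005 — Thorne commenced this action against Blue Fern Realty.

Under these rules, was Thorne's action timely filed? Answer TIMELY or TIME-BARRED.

TIME-BARRED

The limitation period began to run on November 20, 1998.
5 years from November 20, 1998 is November 20, 2003.
Because the plaintiff's legal incapacity ran from July 30, 1999 to September 2, 2000, the deadline is extended by 400 days to December 24, 2004.
The emergency suspension of filing deadlines from June 10, 2002 to December 26, 2002 tolled the period for 199 days, extending the deadline to July 11, 2005.
Filing on October 28, 2005 missed the July 11, 2005 deadline — the action is time-barred.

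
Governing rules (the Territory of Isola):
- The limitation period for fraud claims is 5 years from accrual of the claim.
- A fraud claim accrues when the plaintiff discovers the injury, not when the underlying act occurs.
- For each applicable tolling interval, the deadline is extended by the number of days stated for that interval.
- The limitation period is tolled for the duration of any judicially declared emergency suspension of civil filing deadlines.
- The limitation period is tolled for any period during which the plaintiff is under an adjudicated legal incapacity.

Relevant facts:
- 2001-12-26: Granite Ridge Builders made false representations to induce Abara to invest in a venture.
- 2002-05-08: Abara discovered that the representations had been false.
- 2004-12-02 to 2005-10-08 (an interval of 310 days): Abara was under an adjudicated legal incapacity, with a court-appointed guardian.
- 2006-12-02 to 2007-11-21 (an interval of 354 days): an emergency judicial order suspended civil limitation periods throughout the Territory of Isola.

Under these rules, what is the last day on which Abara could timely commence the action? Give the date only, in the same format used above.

2009-03-02

The claim did not accrue until Abara discovered the injury on 2002-05-08; the 2001-12-26 act date does not start the clock under the stated rule.
The untolled deadline — 5 years after 2002-05-08 — is 2007-05-08.
The plaintiff's legal incapacity from 2004-12-02 to 2005-10-08 tolled the period for 310 days, extending the deadline to 2008-03-13.
Because the emergency suspension of filing deadlines ran from 2006-12-02 to 2007-11-21, the deadline is extended by 354 days to 2009-03-02.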